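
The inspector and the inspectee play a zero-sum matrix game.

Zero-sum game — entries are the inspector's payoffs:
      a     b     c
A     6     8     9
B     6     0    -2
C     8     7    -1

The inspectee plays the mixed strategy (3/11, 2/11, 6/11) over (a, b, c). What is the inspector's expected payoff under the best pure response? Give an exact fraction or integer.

A: (6)·(3/11) + (8)·(2/11) + (9)·(6/11) = 8.
B: (6)·(3/11) + (0)·(2/11) + (-2)·(6/11) = 6/11.
C: (8)·(3/11) + (7)·(2/11) + (-1)·(6/11) = 32/11.
The best pure response is A with expected payoff 8.

8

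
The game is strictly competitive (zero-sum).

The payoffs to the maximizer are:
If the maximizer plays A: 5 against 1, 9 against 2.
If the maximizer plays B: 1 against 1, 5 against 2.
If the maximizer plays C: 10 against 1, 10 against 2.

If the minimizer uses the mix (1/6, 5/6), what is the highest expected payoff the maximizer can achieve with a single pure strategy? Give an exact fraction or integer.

A: (5)·(1/6) + (9)·(5/6) = 25/3.
B: (1)·(1/6) + (5)·(5/6) = 13/3.
C: (10)·(1/6) + (10)·(5/6) = 10.
The best pure response is C with expected payoff 10.

10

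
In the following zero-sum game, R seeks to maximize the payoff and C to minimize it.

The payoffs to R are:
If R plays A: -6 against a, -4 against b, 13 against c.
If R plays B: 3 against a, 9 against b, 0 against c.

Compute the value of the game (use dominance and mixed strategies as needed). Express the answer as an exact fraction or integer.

Column b is strictly dominated by a for C (it gives R more in every row).
The remaining 2×2 game on (A, B) × (a, c) has no saddle point. Let R play A with probability p; indifference gives −6p + 3(1−p) = 13p, so p = 3/22.
Similarly C's optimal q on a is 13/22, and the value is -6·(13/22) + (13)·(9/22) = 39/22.

39/22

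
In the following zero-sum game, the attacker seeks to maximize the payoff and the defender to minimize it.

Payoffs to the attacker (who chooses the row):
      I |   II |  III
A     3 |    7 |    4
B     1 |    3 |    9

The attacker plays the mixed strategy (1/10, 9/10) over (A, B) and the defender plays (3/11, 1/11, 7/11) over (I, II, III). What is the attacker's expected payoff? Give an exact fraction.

133/22

Against (3/11, 1/11, 7/11), each row's expected payoff is A: 4; B: 69/11.
Taking the (1/10, 9/10)-weighted average: (1/10)·(4) + (9/10)·(69/11) = 133/22.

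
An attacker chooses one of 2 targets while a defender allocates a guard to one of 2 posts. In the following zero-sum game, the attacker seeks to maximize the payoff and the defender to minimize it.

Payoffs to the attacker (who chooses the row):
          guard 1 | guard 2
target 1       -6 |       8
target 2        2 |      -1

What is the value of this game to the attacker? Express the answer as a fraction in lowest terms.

Row minima are -6 and -1, so the attacker's maximin is -1; column maxima are 2 and 8, so the defender's minimax is 2. These differ, so the equilibrium is in mixed strategies.
Let the attacker play target 1 with probability p. The defender is indifferent when −6p + 2(1−p) = 8p − (1−p), giving p = 3/17.
Let the defender play guard 1 with probability q. The attacker is indifferent when −6q + 8(1−q) = 2q − (1−q), giving q = 9/17.
The value is -6·(9/17) + (8)·(8/17) = 10/17.

10/17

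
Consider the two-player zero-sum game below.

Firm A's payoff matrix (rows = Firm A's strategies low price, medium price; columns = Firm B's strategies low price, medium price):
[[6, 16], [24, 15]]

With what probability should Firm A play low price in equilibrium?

Row minima are 6 and 15, so Firm A's maximin is 15; column maxima are 24 and 16, so Firm B's minimax is 16. These differ, so the equilibrium is in mixed strategies.
Let Firm A play low price with probability p. Firm B is indifferent when 6p + 24(1−p) = 16p + 15(1−p), giving p = 9/19.

9/19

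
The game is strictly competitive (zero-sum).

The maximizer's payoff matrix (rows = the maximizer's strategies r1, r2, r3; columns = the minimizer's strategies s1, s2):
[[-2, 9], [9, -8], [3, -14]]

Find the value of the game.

65/28

Row r3 is strictly dominated by row r2, so the maximizer never plays it.
The remaining 2×2 game on (r1, r2) × (s1, s2) has no saddle point. Let the maximizer play r1 with probability p; indifference gives −2p + 9(1−p) = 9p − 8(1−p), so p = 17/28.
Similarly the minimizer's optimal q on s1 is 17/28, and the value is -2·(17/28) + (9)·(11/28) = 65/28.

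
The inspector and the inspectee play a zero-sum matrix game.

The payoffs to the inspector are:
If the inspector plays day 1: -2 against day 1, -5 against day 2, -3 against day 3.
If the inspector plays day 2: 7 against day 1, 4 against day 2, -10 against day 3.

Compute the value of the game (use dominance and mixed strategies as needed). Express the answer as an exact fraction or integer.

Column day 1 is strictly dominated by day 2 for the inspectee (it gives the inspector more in every row).
The remaining 2×2 game on (day 1, day 2) × (day 2, day 3) has no saddle point. Let the inspector play day 1 with probability p; indifference gives −5p + 4(1−p) = −3p − 10(1−p), so p = 7/8.
Similarly the inspectee's optimal q on day 2 is 7/16, and the value is -5·(7/16) + (-3)·(9/16) = -31/8.

-31/8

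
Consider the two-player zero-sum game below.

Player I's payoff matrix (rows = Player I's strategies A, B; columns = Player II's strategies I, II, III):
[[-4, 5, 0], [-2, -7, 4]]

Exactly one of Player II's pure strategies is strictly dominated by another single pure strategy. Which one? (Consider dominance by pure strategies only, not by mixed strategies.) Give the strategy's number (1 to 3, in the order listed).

3

Player II prefers columns that give Player I less. Compare III with I: -4 < 0, -2 < 4.
So I strictly dominates III for Player II; III is strictly dominated.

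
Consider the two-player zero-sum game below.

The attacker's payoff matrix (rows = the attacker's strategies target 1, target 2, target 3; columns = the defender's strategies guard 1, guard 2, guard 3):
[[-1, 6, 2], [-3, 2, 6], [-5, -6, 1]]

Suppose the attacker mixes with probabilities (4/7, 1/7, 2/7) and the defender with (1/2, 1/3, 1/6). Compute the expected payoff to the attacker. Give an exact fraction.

-1/6

Against (1/2, 1/3, 1/6), each row's expected payoff is target 1: 11/6; target 2: 1/6; target 3: -13/3.
Taking the (4/7, 1/7, 2/7)-weighted average: (4/7)·(11/6) + (1/7)·(1/6) + (2/7)·(-13/3) = -1/6.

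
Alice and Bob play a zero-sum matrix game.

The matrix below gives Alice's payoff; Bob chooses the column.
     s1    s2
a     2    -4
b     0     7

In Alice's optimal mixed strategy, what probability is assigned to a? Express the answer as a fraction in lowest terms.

Row minima are -4 and 0, so Alice's maximin is 0; column maxima are 2 and 7, so Bob's minimax is 2. These differ, so the equilibrium is in mixed strategies.
Let Alice play a with probability p. Bob is indifferent when 2p = −4p + 7(1−p), giving p = 7/13.

7/13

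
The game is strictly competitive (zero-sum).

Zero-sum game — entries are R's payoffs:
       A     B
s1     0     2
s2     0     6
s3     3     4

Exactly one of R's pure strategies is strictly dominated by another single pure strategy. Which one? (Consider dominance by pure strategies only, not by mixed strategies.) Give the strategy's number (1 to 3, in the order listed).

Compare s1 with s3: 3 > 0, 4 > 2.
So s3 strictly dominates s1 for R; s1 is strictly dominated.

1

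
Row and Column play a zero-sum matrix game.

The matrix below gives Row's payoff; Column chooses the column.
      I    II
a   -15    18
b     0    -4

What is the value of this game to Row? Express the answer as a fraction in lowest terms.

Row minima are -15 and -4, so Row's maximin is -4; column maxima are 0 and 18, so Column's minimax is 0. These differ, so the equilibrium is in mixed strategies.
Let Row play a with probability p. Column is indifferent when −15p = 18p − 4(1−p), giving p = 4/37.
Let Column play I with probability q. Row is indifferent when −15q + 18(1−q) = −4(1−q), giving q = 22/37.
The value is -15·(22/37) + (18)·(15/37) = -60/37.

-60/37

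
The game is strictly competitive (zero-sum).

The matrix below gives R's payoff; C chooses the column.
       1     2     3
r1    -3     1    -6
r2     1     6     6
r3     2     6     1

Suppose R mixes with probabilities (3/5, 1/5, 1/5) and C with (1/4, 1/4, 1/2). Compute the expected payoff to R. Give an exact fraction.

Against (1/4, 1/4, 1/2), each row's expected payoff is r1: -7/2; r2: 19/4; r3: 5/2.
Taking the (3/5, 1/5, 1/5)-weighted average: (3/5)·(-7/2) + (1/5)·(19/4) + (1/5)·(5/2) = -13/20.

-13/20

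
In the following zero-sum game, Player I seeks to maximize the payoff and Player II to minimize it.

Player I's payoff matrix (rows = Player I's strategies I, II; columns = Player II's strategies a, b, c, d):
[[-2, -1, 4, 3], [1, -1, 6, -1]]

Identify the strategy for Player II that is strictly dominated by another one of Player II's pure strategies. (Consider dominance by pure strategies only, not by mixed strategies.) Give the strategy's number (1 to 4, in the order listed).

3

Player II prefers columns that give Player I less. Compare c with a: -2 < 4, 1 < 6.
So a strictly dominates c for Player II; c is strictly dominated.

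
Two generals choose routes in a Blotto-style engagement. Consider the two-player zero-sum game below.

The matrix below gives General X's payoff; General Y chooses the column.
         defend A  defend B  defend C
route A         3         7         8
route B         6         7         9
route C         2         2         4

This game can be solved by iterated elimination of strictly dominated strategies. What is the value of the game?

6

Column defend C is strictly dominated by defend A for General Y (3<8, 6<9, 2<4); eliminate defend C.
Row route C is strictly dominated by row route A (3>2, 7>2); eliminate route C.
Column defend B is strictly dominated by defend A for General Y (3<7, 6<7); eliminate defend B.
Row route A is strictly dominated by row route B (6>3); eliminate route A.
Only (route B, defend A) remains, with payoff 6.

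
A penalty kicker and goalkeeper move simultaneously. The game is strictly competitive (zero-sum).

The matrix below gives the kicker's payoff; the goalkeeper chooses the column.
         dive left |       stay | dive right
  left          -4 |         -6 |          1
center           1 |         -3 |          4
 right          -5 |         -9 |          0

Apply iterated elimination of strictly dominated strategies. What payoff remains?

-3

Column dive right is strictly dominated by dive left for the goalkeeper (-4<1, 1<4, -5<0); eliminate dive right.
Row left is strictly dominated by row center (1>-4, -3>-6); eliminate left.
Row right is strictly dominated by row center (1>-5, -3>-9); eliminate right.
Column dive left is strictly dominated by stay for the goalkeeper (-3<1); eliminate dive left.
Only (center, stay) remains, with payoff -3.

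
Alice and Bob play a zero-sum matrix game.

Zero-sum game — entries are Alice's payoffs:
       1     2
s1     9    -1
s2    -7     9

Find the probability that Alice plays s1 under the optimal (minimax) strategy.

Row minima are -1 and -7, so Alice's maximin is -1; column maxima are 9 and 9, so Bob's minimax is 9. These differ, so the equilibrium is in mixed strategies.
Let Alice play s1 with probability p. Bob is indifferent when 9p − 7(1−p) = −p + 9(1−p), giving p = 8/13.

8/13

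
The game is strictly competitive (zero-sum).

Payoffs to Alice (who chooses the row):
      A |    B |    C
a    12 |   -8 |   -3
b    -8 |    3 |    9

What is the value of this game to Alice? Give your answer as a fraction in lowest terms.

Column C is strictly dominated by B for Bob (it gives Alice more in every row).
The remaining 2×2 game on (a, b) × (A, B) has no saddle point. Let Alice play a with probability p; indifference gives 12p − 8(1−p) = −8p + 3(1−p), so p = 11/31.
Similarly Bob's optimal q on A is 11/31, and the value is 12·(11/31) + (-8)·(20/31) = -28/31.

-28/31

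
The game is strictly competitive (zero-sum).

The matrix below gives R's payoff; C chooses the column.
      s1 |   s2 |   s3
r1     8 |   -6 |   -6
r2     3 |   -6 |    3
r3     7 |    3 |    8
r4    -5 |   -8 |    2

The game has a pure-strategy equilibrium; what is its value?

3

Row minima: -6, -6, 3, -8 → R's maximin is 3.
Column maxima: 8, 3, 8 → C's minimax is 3.
They coincide at (r3, s2), so the value is 3.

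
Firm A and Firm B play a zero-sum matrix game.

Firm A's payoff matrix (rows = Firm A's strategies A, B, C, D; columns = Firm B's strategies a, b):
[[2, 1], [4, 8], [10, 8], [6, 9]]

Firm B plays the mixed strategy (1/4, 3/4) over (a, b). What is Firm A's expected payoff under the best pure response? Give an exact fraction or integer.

17/2

A: (2)·(1/4) + (1)·(3/4) = 5/4.
B: (4)·(1/4) + (8)·(3/4) = 7.
C: (10)·(1/4) + (8)·(3/4) = 17/2.
D: (6)·(1/4) + (9)·(3/4) = 33/4.
The best pure response is C with expected payoff 17/2.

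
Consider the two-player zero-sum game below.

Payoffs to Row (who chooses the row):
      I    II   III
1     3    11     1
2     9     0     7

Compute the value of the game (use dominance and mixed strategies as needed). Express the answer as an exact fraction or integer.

Column I is strictly dominated by III for Column (it gives Row more in every row).
The remaining 2×2 game on (1, 2) × (II, III) has no saddle point. Let Row play 1 with probability p; indifference gives 11p = p + 7(1−p), so p = 7/17.
Similarly Column's optimal q on II is 6/17, and the value is 11·(6/17) + (1)·(11/17) = 77/17.

77/17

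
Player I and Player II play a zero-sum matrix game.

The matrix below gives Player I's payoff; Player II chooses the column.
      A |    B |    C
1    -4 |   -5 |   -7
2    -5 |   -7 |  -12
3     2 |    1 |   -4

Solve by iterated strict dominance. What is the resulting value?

Column B is strictly dominated by C for Player II (-7<-5, -12<-7, -4<1); eliminate B.
Row 1 is strictly dominated by row 3 (2>-4, -4>-7); eliminate 1.
Row 2 is strictly dominated by row 3 (2>-5, -4>-12); eliminate 2.
Column A is strictly dominated by C for Player II (-4<2); eliminate A.
Only (3, C) remains, with payoff -4.

-4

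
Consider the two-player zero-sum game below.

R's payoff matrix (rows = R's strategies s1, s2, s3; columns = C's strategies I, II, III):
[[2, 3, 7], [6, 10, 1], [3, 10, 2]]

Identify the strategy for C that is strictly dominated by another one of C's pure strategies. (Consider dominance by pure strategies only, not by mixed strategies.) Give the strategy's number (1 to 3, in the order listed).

2

C prefers columns that give R less. Compare II with I: 2 < 3, 6 < 10, 3 < 10.
So I strictly dominates II for C; II is strictly dominated.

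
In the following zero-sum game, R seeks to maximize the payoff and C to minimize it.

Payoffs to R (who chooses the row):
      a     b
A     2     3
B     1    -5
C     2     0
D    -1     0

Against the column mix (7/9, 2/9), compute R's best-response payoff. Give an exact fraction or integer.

20/9

A: (2)·(7/9) + (3)·(2/9) = 20/9.
B: (1)·(7/9) + (-5)·(2/9) = -1/3.
C: (2)·(7/9) + (0)·(2/9) = 14/9.
D: (-1)·(7/9) + (0)·(2/9) = -7/9.
The best pure response is A with expected payoff 20/9.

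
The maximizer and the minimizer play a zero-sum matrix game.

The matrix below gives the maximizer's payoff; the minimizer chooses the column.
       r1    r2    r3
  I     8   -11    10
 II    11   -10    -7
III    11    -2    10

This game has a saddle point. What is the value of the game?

Row minima: -11, -10, -2 → the maximizer's maximin is -2.
Column maxima: 11, -2, 10 → the minimizer's minimax is -2.
They coincide at (III, r2), so the value is -2.

-2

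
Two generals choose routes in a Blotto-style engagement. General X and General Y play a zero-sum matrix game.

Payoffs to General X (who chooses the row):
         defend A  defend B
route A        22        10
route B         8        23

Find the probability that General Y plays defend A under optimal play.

Row minima are 10 and 8, so General X's maximin is 10; column maxima are 22 and 23, so General Y's minimax is 22. These differ, so the equilibrium is in mixed strategies.
Let General Y play defend A with probability q. General X is indifferent when 22q + 10(1−q) = 8q + 23(1−q), giving q = 13/27.

13/27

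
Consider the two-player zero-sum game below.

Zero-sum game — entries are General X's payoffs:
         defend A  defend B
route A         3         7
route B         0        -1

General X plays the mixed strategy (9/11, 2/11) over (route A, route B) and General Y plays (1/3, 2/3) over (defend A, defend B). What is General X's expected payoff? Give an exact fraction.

149/33

Against (1/3, 2/3), each row's expected payoff is route A: 17/3; route B: -2/3.
Taking the (9/11, 2/11)-weighted average: (9/11)·(17/3) + (2/11)·(-2/3) = 149/33.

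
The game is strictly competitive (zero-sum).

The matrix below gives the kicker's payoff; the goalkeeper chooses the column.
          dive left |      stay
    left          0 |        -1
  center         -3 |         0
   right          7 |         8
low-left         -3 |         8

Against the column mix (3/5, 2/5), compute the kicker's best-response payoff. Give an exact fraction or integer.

37/5

left: (0)·(3/5) + (-1)·(2/5) = -2/5.
center: (-3)·(3/5) + (0)·(2/5) = -9/5.
right: (7)·(3/5) + (8)·(2/5) = 37/5.
low-left: (-3)·(3/5) + (8)·(2/5) = 7/5.
The best pure response is right with expected payoff 37/5.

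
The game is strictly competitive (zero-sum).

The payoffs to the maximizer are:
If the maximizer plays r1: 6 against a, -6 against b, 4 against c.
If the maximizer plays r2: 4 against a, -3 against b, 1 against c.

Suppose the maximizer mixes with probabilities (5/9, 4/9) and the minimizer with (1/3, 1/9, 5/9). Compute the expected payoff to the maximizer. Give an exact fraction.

8/3

Against (1/3, 1/9, 5/9), each row's expected payoff is r1: 32/9; r2: 14/9.
Taking the (5/9, 4/9)-weighted average: (5/9)·(32/9) + (4/9)·(14/9) = 8/3.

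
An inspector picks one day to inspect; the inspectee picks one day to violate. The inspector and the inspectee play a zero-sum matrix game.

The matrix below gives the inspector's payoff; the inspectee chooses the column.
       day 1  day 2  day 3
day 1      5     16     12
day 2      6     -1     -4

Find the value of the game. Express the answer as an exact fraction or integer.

92/17

Column day 2 is strictly dominated by day 3 for the inspectee (it gives the inspector more in every row).
The remaining 2×2 game on (day 1, day 2) × (day 1, day 3) has no saddle point. Let the inspector play day 1 with probability p; indifference gives 5p + 6(1−p) = 12p − 4(1−p), so p = 10/17.
Similarly the inspectee's optimal q on day 1 is 16/17, and the value is 5·(16/17) + (12)·(1/17) = 92/17.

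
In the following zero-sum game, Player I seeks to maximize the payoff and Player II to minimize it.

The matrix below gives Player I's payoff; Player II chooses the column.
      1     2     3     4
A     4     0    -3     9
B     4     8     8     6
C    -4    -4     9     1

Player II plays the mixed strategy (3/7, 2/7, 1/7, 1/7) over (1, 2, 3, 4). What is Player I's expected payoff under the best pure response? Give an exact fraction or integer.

6

A: (4)·(3/7) + (0)·(2/7) + (-3)·(1/7) + (9)·(1/7) = 18/7.
B: (4)·(3/7) + (8)·(2/7) + (8)·(1/7) + (6)·(1/7) = 6.
C: (-4)·(3/7) + (-4)·(2/7) + (9)·(1/7) + (1)·(1/7) = -10/7.
The best pure response is B with expected payoff 6.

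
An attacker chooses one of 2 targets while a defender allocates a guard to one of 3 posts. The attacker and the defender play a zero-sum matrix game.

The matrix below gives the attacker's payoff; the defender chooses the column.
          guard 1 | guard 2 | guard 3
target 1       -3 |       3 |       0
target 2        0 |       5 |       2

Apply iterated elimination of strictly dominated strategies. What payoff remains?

0

Column guard 2 is strictly dominated by guard 1 for the defender (-3<3, 0<5); eliminate guard 2.
Row target 1 is strictly dominated by row target 2 (0>-3, 2>0); eliminate target 1.
Column guard 3 is strictly dominated by guard 1 for the defender (0<2); eliminate guard 3.
Only (target 2, guard 1) remains, with payoff 0.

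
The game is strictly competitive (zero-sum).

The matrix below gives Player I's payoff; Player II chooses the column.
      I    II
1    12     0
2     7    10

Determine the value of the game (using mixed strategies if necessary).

Row minima are 0 and 7, so Player I's maximin is 7; column maxima are 12 and 10, so Player II's minimax is 10. These differ, so the equilibrium is in mixed strategies.
Let Player I play 1 with probability p. Player II is indifferent when 12p + 7(1−p) = 10(1−p), giving p = 1/5.
Let Player II play I with probability q. Player I is indifferent when 12q = 7q + 10(1−q), giving q = 2/3.
The value is 12·(2/3) + (0)·(1/3) = 8.

8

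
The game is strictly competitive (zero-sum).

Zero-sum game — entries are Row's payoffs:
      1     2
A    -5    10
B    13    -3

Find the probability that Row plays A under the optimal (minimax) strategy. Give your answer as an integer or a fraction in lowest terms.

Row minima are -5 and -3, so Row's maximin is -3; column maxima are 13 and 10, so Column's minimax is 10. These differ, so the equilibrium is in mixed strategies.
Let Row play A with probability p. Column is indifferent when −5p + 13(1−p) = 10p − 3(1−p), giving p = 16/31.

16/31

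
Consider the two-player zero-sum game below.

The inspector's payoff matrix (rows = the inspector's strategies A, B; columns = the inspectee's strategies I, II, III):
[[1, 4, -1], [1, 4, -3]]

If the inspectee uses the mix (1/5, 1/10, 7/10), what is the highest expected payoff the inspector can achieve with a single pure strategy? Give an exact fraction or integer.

A: (1)·(1/5) + (4)·(1/10) + (-1)·(7/10) = -1/10.
B: (1)·(1/5) + (4)·(1/10) + (-3)·(7/10) = -3/2.
The best pure response is A with expected payoff -1/10.

-1/10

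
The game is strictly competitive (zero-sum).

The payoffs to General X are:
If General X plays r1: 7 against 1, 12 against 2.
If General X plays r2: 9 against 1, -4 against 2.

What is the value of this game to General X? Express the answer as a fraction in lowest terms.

68/9

Row minima are 7 and -4, so General X's maximin is 7; column maxima are 9 and 12, so General Y's minimax is 9. These differ, so the equilibrium is in mixed strategies.
Let General X play r1 with probability p. General Y is indifferent when 7p + 9(1−p) = 12p − 4(1−p), giving p = 13/18.
Let General Y play 1 with probability q. General X is indifferent when 7q + 12(1−q) = 9q − 4(1−q), giving q = 8/9.
The value is 7·(8/9) + (12)·(1/9) = 68/9.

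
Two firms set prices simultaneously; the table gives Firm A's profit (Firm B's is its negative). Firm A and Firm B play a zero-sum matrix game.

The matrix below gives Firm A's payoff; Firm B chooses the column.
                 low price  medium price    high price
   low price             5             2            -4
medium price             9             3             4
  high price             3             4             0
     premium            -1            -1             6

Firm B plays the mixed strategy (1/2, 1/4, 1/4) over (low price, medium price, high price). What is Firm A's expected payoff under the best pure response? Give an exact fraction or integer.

25/4

low price: (5)·(1/2) + (2)·(1/4) + (-4)·(1/4) = 2.
medium price: (9)·(1/2) + (3)·(1/4) + (4)·(1/4) = 25/4.
high price: (3)·(1/2) + (4)·(1/4) + (0)·(1/4) = 5/2.
premium: (-1)·(1/2) + (-1)·(1/4) + (6)·(1/4) = 3/4.
The best pure response is medium price with expected payoff 25/4.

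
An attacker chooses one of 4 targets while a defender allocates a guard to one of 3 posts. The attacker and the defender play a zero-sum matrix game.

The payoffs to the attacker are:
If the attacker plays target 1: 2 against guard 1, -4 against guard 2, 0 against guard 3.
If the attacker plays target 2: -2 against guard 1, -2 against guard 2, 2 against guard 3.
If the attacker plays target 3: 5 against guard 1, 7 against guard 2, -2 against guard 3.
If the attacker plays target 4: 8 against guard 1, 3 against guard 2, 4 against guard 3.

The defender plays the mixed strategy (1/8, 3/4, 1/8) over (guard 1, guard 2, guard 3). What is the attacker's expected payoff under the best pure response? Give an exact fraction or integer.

45/8

target 1: (2)·(1/8) + (-4)·(3/4) + (0)·(1/8) = -11/4.
target 2: (-2)·(1/8) + (-2)·(3/4) + (2)·(1/8) = -3/2.
target 3: (5)·(1/8) + (7)·(3/4) + (-2)·(1/8) = 45/8.
target 4: (8)·(1/8) + (3)·(3/4) + (4)·(1/8) = 15/4.
The best pure response is target 3 with expected payoff 45/8.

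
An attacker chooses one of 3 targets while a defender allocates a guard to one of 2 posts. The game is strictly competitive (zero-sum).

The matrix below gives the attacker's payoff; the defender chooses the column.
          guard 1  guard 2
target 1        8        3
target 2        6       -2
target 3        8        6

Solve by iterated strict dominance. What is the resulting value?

Row target 2 is strictly dominated by row target 1 (8>6, 3>-2); eliminate target 2.
Column guard 1 is strictly dominated by guard 2 for the defender (3<8, 6<8); eliminate guard 1.
Row target 1 is strictly dominated by row target 3 (6>3); eliminate target 1.
Only (target 3, guard 2) remains, with payoff 6.

6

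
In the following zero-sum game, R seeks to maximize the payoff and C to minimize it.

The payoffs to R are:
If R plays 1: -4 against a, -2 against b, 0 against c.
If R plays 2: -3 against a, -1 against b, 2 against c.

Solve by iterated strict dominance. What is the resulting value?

-3

Row 1 is strictly dominated by row 2 (-3>-4, -1>-2, 2>0); eliminate 1.
Column b is strictly dominated by a for C (-3<-1); eliminate b.
Column c is strictly dominated by a for C (-3<2); eliminate c.
Only (2, a) remains, with payoff -3.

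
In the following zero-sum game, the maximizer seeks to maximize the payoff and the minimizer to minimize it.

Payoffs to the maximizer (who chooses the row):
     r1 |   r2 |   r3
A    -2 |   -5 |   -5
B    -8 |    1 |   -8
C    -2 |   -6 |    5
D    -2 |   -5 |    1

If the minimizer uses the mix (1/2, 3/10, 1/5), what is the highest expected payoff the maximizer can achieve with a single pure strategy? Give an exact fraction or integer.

-9/5

A: (-2)·(1/2) + (-5)·(3/10) + (-5)·(1/5) = -7/2.
B: (-8)·(1/2) + (1)·(3/10) + (-8)·(1/5) = -53/10.
C: (-2)·(1/2) + (-6)·(3/10) + (5)·(1/5) = -9/5.
D: (-2)·(1/2) + (-5)·(3/10) + (1)·(1/5) = -23/10.
The best pure response is C with expected payoff -9/5.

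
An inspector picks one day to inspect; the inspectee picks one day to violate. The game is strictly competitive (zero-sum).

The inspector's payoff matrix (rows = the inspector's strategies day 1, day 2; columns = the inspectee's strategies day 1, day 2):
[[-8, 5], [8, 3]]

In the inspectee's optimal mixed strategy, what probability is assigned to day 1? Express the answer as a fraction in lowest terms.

Row minima are -8 and 3, so the inspector's maximin is 3; column maxima are 8 and 5, so the inspectee's minimax is 5. These differ, so the equilibrium is in mixed strategies.
Let the inspectee play day 1 with probability q. The inspector is indifferent when −8q + 5(1−q) = 8q + 3(1−q), giving q = 1/9.

1/9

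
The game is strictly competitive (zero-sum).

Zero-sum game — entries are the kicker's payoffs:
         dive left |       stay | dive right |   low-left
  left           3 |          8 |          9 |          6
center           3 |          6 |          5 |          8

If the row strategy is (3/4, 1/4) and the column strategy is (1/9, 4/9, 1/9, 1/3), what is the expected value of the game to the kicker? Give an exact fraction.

Against (1/9, 4/9, 1/9, 1/3), each row's expected payoff is left: 62/9; center: 56/9.
Taking the (3/4, 1/4)-weighted average: (3/4)·(62/9) + (1/4)·(56/9) = 121/18.

121/18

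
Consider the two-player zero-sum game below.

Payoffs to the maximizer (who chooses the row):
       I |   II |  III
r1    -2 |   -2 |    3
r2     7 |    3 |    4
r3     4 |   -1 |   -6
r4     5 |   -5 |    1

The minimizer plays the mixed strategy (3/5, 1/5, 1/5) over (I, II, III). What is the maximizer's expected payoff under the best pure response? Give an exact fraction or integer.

r1: (-2)·(3/5) + (-2)·(1/5) + (3)·(1/5) = -1.
r2: (7)·(3/5) + (3)·(1/5) + (4)·(1/5) = 28/5.
r3: (4)·(3/5) + (-1)·(1/5) + (-6)·(1/5) = 1.
r4: (5)·(3/5) + (-5)·(1/5) + (1)·(1/5) = 11/5.
The best pure response is r2 with expected payoff 28/5.

28/5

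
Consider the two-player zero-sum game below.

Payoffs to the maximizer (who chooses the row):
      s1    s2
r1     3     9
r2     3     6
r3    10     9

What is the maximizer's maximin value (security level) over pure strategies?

The worst-case payoff for each row is r1: 3, r2: 3, r3: 9.
The best of these is 9.

9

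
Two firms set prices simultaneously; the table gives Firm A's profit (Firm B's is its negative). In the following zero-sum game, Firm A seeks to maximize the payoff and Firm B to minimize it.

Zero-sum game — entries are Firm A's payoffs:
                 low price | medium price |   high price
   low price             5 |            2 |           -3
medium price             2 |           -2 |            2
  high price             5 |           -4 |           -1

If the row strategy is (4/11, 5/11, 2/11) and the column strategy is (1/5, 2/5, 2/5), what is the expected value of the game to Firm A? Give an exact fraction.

12/55

Against (1/5, 2/5, 2/5), each row's expected payoff is low price: 3/5; medium price: 2/5; high price: -1.
Taking the (4/11, 5/11, 2/11)-weighted average: (4/11)·(3/5) + (5/11)·(2/5) + (2/11)·(-1) = 12/55.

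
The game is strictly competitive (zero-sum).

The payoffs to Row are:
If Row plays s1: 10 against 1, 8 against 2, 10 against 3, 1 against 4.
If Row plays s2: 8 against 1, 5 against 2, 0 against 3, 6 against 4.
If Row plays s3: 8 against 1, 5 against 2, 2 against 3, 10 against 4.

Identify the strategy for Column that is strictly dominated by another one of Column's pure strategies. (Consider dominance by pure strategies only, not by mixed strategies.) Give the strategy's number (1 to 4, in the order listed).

Column prefers columns that give Row less. Compare 1 with 2: 8 < 10, 5 < 8, 5 < 8.
So 2 strictly dominates 1 for Column; 1 is strictly dominated.

1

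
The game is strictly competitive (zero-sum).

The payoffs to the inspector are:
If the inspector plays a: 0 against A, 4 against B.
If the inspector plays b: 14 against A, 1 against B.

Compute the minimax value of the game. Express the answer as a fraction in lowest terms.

56/17

Row minima are 0 and 1, so the inspector's maximin is 1; column maxima are 14 and 4, so the inspectee's minimax is 4. These differ, so the equilibrium is in mixed strategies.
Let the inspector play a with probability p. The inspectee is indifferent when 14(1−p) = 4p + (1−p), giving p = 13/17.
Let the inspectee play A with probability q. The inspector is indifferent when 4(1−q) = 14q + (1−q), giving q = 3/17.
The value is 0·(3/17) + (4)·(14/17) = 56/17.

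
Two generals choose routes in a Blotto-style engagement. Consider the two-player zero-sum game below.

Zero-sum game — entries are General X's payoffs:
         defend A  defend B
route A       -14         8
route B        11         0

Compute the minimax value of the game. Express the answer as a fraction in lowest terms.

Row minima are -14 and 0, so General X's maximin is 0; column maxima are 11 and 8, so General Y's minimax is 8. These differ, so the equilibrium is in mixed strategies.
Let General X play route A with probability p. General Y is indifferent when −14p + 11(1−p) = 8p, giving p = 1/3.
Let General Y play defend A with probability q. General X is indifferent when −14q + 8(1−q) = 11q, giving q = 8/33.
The value is -14·(8/33) + (8)·(25/33) = 8/3.

8/3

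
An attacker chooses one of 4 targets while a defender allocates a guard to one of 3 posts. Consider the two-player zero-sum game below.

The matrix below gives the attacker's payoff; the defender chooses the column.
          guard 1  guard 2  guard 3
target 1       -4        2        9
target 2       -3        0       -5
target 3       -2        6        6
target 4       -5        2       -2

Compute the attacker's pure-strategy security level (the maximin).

-2

The worst-case payoff for each row is target 1: -4, target 2: -5, target 3: -2, target 4: -5.
The best of these is -2.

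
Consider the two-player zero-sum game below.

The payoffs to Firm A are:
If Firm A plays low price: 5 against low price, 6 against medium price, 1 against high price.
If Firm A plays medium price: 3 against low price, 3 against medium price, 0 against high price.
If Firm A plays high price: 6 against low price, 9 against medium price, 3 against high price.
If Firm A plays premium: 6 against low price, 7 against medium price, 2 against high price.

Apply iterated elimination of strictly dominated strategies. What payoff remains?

Row medium price is strictly dominated by row low price (5>3, 6>3, 1>0); eliminate medium price.
Row low price is strictly dominated by row high price (6>5, 9>6, 3>1); eliminate low price.
Column low price is strictly dominated by high price for Firm B (3<6, 2<6); eliminate low price.
Row premium is strictly dominated by row high price (9>7, 3>2); eliminate premium.
Column medium price is strictly dominated by high price for Firm B (3<9); eliminate medium price.
Only (high price, high price) remains, with payoff 3.

3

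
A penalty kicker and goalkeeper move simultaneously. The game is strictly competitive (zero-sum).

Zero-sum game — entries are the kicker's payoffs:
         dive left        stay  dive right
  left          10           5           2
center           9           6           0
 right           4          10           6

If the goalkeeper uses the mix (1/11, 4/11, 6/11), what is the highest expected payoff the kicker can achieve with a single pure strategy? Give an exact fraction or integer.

left: (10)·(1/11) + (5)·(4/11) + (2)·(6/11) = 42/11.
center: (9)·(1/11) + (6)·(4/11) + (0)·(6/11) = 3.
right: (4)·(1/11) + (10)·(4/11) + (6)·(6/11) = 80/11.
The best pure response is right with expected payoff 80/11.

80/11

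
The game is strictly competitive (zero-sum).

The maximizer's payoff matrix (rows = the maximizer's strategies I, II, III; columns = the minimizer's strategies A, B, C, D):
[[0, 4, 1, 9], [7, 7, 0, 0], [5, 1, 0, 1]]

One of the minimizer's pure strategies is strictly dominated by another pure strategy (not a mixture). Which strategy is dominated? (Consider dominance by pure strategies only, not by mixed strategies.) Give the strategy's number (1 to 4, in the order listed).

The minimizer prefers columns that give the maximizer less. Compare B with C: 1 < 4, 0 < 7, 0 < 1.
So C strictly dominates B for the minimizer; B is strictly dominated.

2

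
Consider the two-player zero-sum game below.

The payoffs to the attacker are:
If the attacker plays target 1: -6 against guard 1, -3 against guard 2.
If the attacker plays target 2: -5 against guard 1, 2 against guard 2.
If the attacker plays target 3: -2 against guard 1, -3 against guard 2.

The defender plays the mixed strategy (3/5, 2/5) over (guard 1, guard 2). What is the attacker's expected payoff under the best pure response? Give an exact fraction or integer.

target 1: (-6)·(3/5) + (-3)·(2/5) = -24/5.
target 2: (-5)·(3/5) + (2)·(2/5) = -11/5.
target 3: (-2)·(3/5) + (-3)·(2/5) = -12/5.
The best pure response is target 2 with expected payoff -11/5.

-11/5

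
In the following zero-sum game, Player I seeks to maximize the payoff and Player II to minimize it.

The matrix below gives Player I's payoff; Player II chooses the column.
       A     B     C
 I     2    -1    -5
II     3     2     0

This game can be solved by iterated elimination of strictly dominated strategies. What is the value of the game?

0

Column B is strictly dominated by C for Player II (-5<-1, 0<2); eliminate B.
Column A is strictly dominated by C for Player II (-5<2, 0<3); eliminate A.
Row I is strictly dominated by row II (0>-5); eliminate I.
Only (II, C) remains, with payoff 0.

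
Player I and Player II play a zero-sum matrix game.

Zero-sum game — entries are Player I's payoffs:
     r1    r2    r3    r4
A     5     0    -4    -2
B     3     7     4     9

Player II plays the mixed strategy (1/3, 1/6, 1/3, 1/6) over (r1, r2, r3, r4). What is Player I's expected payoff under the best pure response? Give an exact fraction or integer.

A: (5)·(1/3) + (0)·(1/6) + (-4)·(1/3) + (-2)·(1/6) = 0.
B: (3)·(1/3) + (7)·(1/6) + (4)·(1/3) + (9)·(1/6) = 5.
The best pure response is B with expected payoff 5.

5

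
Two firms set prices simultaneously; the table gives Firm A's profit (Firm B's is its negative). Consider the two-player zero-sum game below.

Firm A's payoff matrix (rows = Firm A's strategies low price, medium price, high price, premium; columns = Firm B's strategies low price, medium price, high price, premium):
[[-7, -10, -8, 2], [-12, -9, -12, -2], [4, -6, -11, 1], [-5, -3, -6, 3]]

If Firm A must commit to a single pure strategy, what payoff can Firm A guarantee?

-6

The worst-case payoff for each row is low price: -10, medium price: -12, high price: -11, premium: -6.
The best of these is -6.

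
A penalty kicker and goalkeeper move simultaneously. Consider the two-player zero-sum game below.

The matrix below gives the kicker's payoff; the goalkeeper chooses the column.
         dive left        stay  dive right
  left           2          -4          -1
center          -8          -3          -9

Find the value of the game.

-11/3

Column dive left is strictly dominated by dive right for the goalkeeper (it gives the kicker more in every row).
The remaining 2×2 game on (left, center) × (stay, dive right) has no saddle point. Let the kicker play left with probability p; indifference gives −4p − 3(1−p) = −p − 9(1−p), so p = 2/3.
Similarly the goalkeeper's optimal q on stay is 8/9, and the value is -4·(8/9) + (-1)·(1/9) = -11/3.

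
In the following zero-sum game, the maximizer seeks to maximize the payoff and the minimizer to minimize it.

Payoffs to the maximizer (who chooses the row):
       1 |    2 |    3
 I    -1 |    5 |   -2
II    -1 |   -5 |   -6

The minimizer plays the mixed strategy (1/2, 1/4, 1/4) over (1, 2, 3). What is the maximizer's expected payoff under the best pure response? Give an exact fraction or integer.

1/4

I: (-1)·(1/2) + (5)·(1/4) + (-2)·(1/4) = 1/4.
II: (-1)·(1/2) + (-5)·(1/4) + (-6)·(1/4) = -13/4.
The best pure response is I with expected payoff 1/4.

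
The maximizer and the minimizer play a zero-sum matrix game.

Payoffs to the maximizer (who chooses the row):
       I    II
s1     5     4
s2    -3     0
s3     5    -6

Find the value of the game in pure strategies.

4

Row minima: 4, -3, -6 → the maximizer's maximin is 4.
Column maxima: 5, 4 → the minimizer's minimax is 4.
They coincide at (s1, II), so the value is 4.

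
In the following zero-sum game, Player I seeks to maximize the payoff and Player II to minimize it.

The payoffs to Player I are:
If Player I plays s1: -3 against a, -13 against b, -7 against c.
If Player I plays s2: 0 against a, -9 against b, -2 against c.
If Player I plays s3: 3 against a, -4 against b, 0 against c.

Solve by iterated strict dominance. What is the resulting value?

-4

Row s1 is strictly dominated by row s2 (0>-3, -9>-13, -2>-7); eliminate s1.
Column c is strictly dominated by b for Player II (-9<-2, -4<0); eliminate c.
Column a is strictly dominated by b for Player II (-9<0, -4<3); eliminate a.
Row s2 is strictly dominated by row s3 (-4>-9); eliminate s2.
Only (s3, b) remains, with payoff -4.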